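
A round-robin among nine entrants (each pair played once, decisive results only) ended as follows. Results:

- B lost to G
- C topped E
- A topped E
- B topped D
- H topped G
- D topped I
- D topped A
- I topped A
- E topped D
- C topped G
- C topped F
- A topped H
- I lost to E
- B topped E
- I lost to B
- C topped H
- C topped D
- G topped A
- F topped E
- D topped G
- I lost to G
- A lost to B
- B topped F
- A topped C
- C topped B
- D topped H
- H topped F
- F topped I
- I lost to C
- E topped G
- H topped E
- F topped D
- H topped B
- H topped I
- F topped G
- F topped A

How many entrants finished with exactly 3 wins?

Win totals: A 3, B 5, C 7, D 4, E 3, F 5, G 3, H 5, I 1.
Exactly 3: A, E, G — 3 entrants.

3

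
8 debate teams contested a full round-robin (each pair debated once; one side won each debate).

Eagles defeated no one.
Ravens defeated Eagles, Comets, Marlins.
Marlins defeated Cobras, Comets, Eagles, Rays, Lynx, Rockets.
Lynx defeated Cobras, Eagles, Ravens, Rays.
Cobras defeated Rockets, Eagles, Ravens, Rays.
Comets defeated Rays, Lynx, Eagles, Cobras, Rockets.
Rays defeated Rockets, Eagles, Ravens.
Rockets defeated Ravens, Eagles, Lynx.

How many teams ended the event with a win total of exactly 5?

1

Win totals: Comets 5, Lynx 4, Eagles 0, Rockets 3, Rays 3, Marlins 6, Cobras 4, Ravens 3.
Exactly 5: Comets — 1 team.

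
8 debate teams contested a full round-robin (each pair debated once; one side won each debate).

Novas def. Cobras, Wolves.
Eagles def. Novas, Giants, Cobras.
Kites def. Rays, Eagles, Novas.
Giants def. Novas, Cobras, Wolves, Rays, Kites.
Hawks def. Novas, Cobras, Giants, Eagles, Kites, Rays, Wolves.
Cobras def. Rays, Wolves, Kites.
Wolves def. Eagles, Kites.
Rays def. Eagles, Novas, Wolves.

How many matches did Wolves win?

2

Wolves' results: beat Kites, Eagles; lost to Hawks, Cobras, Rays, Novas, Giants.
That is 2 wins.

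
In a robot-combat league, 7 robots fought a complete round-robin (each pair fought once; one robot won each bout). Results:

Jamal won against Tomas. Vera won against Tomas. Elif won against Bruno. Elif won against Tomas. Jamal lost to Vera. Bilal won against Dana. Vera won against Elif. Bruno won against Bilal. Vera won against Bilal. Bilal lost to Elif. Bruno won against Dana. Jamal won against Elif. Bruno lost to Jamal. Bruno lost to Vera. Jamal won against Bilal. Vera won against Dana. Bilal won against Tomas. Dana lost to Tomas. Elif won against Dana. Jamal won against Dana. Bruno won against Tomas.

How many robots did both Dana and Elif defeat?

Dana beat: no one.
Elif beat: Bruno, Bilal, Dana, Tomas.
No one was beaten by both.

0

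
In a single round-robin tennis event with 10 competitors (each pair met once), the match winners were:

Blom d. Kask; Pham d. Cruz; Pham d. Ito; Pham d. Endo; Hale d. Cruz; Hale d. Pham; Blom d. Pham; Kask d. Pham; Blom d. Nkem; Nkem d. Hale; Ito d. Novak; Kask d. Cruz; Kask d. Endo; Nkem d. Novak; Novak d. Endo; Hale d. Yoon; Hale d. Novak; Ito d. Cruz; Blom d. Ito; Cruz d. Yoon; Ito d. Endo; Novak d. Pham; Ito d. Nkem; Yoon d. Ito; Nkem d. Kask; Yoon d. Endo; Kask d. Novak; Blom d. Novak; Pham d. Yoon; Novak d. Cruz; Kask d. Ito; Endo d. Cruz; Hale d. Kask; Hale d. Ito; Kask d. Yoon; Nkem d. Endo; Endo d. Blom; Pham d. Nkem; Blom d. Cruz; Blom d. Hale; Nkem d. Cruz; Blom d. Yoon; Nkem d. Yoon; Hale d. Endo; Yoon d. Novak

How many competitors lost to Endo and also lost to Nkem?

1

Endo beat: Blom, Cruz.
Nkem beat: Kask, Hale, Novak, Cruz, Yoon, Endo.
Both beat: Cruz — 1.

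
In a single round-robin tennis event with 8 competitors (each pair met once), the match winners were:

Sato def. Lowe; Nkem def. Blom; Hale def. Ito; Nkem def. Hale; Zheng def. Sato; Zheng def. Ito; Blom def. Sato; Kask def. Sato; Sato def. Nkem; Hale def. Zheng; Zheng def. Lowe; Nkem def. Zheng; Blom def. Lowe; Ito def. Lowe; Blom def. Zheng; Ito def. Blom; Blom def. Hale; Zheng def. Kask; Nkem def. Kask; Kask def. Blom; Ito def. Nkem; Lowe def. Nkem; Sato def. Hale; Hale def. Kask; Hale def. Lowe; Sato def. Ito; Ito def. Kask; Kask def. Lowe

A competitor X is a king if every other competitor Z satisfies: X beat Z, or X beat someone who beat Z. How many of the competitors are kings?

Sato reaches everyone (king).
Kask reaches everyone (king).
Ito reaches everyone (king).
Zheng reaches everyone (king).
Lowe cannot reach Sato, Ito in two steps.
Nkem reaches everyone (king).
Hale reaches everyone (king).
Blom reaches everyone (king).
Kings: Sato, Kask, Ito, Zheng, Nkem, Hale, Blom — 7.

7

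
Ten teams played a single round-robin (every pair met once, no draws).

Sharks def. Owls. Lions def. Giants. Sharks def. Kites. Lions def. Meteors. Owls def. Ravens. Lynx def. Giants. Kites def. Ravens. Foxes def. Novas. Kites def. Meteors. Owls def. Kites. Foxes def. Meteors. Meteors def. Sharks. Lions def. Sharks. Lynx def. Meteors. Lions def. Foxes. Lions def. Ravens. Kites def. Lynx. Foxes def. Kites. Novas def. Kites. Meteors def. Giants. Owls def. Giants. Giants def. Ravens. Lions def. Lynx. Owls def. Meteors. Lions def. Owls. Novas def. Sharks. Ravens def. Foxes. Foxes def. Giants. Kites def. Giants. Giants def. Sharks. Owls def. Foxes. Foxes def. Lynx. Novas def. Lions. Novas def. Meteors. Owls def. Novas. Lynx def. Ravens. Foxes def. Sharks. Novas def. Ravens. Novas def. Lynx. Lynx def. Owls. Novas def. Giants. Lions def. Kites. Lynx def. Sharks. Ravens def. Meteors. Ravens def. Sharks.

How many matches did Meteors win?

2

Meteors' results: beat Sharks, Giants; lost to Lynx, Foxes, Novas, Kites, Owls, Lions, Ravens.
That is 2 wins.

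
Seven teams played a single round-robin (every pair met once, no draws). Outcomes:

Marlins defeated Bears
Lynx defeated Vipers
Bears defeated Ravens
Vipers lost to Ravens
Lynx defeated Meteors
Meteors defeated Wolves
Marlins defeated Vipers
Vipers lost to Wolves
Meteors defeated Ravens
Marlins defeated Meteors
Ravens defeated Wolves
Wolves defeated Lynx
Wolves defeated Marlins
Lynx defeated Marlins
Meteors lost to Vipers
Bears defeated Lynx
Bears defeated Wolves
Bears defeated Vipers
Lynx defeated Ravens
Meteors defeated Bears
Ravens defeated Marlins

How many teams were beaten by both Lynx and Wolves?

Lynx beat: Vipers, Marlins, Ravens, Meteors.
Wolves beat: Vipers, Marlins, Lynx.
Both beat: Vipers, Marlins — 2.

2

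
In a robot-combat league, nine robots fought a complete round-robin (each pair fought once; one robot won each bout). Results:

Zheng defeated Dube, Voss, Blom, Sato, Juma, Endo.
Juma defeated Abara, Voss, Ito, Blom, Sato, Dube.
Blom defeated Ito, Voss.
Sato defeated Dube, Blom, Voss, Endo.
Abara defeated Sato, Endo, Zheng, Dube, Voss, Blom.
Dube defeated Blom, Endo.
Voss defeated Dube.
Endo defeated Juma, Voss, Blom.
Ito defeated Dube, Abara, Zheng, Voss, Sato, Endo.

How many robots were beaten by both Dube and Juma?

Dube beat: Endo, Blom.
Juma beat: Sato, Ito, Blom, Abara, Voss, Dube.
Both beat: Blom — 1.

1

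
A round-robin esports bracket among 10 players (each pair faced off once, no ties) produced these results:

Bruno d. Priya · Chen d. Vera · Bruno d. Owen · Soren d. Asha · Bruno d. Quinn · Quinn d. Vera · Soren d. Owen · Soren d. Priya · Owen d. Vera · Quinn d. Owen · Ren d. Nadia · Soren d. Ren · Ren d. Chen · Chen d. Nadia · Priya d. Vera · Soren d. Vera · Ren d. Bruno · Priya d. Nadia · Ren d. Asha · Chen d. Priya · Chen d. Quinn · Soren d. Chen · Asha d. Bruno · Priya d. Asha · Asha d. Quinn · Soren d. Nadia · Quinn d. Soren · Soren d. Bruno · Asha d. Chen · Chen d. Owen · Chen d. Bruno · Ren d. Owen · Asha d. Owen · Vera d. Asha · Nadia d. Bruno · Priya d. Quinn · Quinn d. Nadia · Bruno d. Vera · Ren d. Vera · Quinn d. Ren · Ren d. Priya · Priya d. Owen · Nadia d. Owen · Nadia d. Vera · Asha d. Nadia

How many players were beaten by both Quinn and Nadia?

Quinn beat: Soren, Nadia, Owen, Ren, Vera.
Nadia beat: Owen, Bruno, Vera.
Both beat: Owen, Vera — 2.

2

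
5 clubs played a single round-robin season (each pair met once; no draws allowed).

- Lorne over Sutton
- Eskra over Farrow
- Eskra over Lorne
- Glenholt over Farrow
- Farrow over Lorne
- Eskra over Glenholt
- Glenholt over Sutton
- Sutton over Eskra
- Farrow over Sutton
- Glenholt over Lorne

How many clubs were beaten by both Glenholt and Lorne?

Glenholt beat: Sutton, Farrow, Lorne.
Lorne beat: Sutton.
Both beat: Sutton — 1.

1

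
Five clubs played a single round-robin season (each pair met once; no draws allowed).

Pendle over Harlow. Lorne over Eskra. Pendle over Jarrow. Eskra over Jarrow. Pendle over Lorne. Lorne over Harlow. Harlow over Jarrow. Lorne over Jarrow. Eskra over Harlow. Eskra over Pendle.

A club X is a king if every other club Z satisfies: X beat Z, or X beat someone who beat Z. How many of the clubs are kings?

3

Harlow cannot reach Eskra, Lorne, Pendle in two steps.
Eskra reaches everyone (king).
Jarrow cannot reach Harlow, Eskra, Lorne, Pendle in two steps.
Lorne reaches everyone (king).
Pendle reaches everyone (king).
Kings: Eskra, Lorne, Pendle — 3.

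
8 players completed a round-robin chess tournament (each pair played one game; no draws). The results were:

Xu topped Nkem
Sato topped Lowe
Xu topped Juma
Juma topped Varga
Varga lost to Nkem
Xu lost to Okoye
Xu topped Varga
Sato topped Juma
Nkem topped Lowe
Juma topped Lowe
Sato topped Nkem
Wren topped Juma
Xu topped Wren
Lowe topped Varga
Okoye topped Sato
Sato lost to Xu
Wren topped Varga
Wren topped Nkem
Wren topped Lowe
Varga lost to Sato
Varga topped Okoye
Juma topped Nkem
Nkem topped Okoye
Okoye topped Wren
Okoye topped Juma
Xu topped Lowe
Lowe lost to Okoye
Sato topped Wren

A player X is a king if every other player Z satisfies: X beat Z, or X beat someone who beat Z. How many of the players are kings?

Xu reaches everyone (king).
Juma cannot reach Xu, Sato, Wren in two steps.
Sato cannot reach Xu in two steps.
Nkem reaches everyone (king).
Lowe cannot reach Xu, Juma, Sato, Nkem, Wren in two steps.
Varga cannot reach Nkem in two steps.
Okoye reaches everyone (king).
Wren cannot reach Xu, Sato in two steps.
Kings: Xu, Nkem, Okoye — 3.

3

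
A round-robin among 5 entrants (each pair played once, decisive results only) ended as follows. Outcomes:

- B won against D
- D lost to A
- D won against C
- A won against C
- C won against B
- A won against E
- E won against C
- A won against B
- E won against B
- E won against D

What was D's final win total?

D's results: beat C; lost to A, B, E.
That is 1 win.

1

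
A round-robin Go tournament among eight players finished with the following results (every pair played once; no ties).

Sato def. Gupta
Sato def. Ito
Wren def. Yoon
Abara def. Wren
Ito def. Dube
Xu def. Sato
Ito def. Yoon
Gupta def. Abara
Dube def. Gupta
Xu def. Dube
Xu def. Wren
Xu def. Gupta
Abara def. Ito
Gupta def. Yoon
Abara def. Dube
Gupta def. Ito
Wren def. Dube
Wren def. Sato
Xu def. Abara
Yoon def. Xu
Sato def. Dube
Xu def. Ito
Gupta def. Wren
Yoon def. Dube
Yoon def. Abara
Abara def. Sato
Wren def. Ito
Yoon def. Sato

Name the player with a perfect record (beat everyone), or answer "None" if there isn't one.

Highest win total is Xu with 6 (out of 7 possible).
Xu lost to Yoon, so no player went undefeated.

None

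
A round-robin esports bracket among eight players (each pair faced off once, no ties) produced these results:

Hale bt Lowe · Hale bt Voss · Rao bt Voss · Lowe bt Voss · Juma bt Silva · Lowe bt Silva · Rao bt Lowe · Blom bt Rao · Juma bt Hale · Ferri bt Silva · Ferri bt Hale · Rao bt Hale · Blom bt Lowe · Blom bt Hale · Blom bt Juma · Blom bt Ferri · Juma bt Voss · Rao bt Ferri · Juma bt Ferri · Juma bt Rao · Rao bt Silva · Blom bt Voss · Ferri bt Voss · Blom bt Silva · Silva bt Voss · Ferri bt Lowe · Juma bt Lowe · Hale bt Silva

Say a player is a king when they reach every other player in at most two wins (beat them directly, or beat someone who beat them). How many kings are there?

1

Ferri cannot reach Juma, Rao, Blom in two steps.
Juma cannot reach Blom in two steps.
Hale cannot reach Ferri, Juma, Rao, Blom in two steps.
Lowe cannot reach Ferri, Juma, Hale, Rao, Blom in two steps.
Rao cannot reach Juma, Blom in two steps.
Blom reaches everyone (king).
Voss cannot reach Ferri, Juma, Hale, Lowe, Rao, Blom, Silva in two steps.
Silva cannot reach Ferri, Juma, Hale, Lowe, Rao, Blom in two steps.
Kings: Blom — 1.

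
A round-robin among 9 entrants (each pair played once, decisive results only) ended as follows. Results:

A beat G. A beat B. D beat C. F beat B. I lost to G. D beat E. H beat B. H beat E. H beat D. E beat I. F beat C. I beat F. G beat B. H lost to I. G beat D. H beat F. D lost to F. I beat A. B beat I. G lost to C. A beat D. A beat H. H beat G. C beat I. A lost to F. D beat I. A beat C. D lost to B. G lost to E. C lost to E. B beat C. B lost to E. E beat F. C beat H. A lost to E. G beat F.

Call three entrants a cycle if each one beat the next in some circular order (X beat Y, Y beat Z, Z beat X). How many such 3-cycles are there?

25

Win totals: A 5, B 3, C 3, D 3, E 6, F 4, G 4, H 5, I 3.
An entrant with w wins dominates both others in C(w,2) triples; summing gives 10 + 3 + 3 + 3 + 15 + 6 + 6 + 10 + 3 = 59 transitive triples.
Total triples C(9,3) = 84, so cyclic triples = 84 − 59 = 25.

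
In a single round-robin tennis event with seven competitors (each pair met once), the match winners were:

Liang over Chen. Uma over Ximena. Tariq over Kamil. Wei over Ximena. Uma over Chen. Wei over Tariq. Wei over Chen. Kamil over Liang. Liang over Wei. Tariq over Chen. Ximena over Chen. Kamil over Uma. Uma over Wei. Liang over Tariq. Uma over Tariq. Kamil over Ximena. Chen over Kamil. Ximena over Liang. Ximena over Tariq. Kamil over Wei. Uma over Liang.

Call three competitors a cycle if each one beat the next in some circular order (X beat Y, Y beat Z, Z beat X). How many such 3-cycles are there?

Win totals: Wei 3, Uma 5, Chen 1, Liang 3, Tariq 2, Kamil 4, Ximena 3.
A competitor with w wins dominates both others in C(w,2) triples; summing gives 3 + 10 + 0 + 3 + 1 + 6 + 3 = 26 transitive triples.
Total triples C(7,3) = 35, so cyclic triples = 35 − 26 = 9.

9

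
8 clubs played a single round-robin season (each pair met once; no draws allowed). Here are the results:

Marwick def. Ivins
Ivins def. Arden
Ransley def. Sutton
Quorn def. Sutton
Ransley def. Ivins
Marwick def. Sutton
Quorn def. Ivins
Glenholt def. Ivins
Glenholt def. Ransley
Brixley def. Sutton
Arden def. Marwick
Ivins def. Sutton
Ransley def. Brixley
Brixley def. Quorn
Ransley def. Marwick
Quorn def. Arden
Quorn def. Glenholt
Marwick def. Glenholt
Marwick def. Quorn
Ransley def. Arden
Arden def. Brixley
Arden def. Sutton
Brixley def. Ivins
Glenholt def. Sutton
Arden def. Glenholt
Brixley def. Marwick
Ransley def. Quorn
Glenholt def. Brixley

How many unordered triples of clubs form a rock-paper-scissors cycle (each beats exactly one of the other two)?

10

Win totals: Quorn 4, Brixley 4, Arden 4, Glenholt 4, Sutton 0, Ransley 6, Ivins 2, Marwick 4.
A club with w wins dominates both others in C(w,2) triples; summing gives 6 + 6 + 6 + 6 + 0 + 15 + 1 + 6 = 46 transitive triples.
Total triples C(8,3) = 56, so cyclic triples = 56 − 46 = 10.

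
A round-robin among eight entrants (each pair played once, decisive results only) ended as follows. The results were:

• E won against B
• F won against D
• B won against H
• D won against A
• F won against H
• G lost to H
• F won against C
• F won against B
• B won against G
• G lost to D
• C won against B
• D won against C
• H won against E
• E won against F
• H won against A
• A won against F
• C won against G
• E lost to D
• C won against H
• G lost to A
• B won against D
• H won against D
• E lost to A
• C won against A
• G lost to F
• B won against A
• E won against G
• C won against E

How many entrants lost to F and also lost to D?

F beat: B, C, D, G, H.
D beat: A, C, E, G.
Both beat: C, G — 2.

2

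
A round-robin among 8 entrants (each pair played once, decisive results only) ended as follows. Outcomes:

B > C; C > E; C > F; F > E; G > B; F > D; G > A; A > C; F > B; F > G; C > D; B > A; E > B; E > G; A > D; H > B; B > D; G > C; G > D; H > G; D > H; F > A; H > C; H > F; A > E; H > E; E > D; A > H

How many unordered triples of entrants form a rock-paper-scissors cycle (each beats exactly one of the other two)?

15

Win totals: A 4, B 3, C 3, D 1, E 3, F 5, G 4, H 5.
An entrant with w wins dominates both others in C(w,2) triples; summing gives 6 + 3 + 3 + 0 + 3 + 10 + 6 + 10 = 41 transitive triples.
Total triples C(8,3) = 56, so cyclic triples = 56 − 41 = 15.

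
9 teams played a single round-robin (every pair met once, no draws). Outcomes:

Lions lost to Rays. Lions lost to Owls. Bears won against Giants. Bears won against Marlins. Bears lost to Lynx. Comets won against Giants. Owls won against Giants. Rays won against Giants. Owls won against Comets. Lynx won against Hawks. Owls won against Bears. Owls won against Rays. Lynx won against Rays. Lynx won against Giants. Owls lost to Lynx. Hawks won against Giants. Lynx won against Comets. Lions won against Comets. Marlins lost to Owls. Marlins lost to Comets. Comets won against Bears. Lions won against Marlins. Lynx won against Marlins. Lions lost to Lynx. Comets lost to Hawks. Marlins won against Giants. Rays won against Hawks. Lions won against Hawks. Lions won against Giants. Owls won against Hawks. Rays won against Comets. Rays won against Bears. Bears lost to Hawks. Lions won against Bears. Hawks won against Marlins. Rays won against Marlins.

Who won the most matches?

Win totals: Marlins 1, Owls 7, Bears 2, Lions 5, Giants 0, Comets 3, Lynx 8, Rays 6, Hawks 4.
Lynx leads with 8 wins (next highest: 7).

Lynx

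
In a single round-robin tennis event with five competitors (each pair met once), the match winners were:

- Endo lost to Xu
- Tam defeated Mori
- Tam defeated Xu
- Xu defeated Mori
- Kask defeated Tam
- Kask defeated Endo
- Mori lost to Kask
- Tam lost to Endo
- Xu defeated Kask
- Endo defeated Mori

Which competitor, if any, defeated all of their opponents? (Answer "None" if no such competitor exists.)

Highest win total is Xu with 3 (out of 4 possible).
Xu lost to Tam, so no competitor went undefeated.

None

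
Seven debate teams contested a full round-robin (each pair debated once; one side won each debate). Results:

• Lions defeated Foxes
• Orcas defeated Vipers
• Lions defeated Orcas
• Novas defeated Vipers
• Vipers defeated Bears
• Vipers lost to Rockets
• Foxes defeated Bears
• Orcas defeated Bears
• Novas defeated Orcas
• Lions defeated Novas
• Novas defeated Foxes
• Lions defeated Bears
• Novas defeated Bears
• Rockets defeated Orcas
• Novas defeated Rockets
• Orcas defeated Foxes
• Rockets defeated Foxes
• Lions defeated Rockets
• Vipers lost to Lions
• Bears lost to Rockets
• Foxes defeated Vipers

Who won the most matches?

Lions

Win totals: Bears 0, Orcas 3, Novas 5, Foxes 2, Vipers 1, Lions 6, Rockets 4.
Lions leads with 6 wins (next highest: 5).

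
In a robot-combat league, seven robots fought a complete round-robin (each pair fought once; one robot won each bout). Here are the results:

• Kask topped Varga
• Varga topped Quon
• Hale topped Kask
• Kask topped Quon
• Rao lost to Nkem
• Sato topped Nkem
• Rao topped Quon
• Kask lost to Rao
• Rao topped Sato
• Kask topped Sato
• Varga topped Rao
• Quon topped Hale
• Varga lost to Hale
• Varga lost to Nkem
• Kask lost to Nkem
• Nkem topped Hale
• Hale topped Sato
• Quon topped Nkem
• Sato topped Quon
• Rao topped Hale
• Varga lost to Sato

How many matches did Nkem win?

Nkem's results: beat Varga, Rao, Kask, Hale; lost to Sato, Quon.
That is 4 wins.

4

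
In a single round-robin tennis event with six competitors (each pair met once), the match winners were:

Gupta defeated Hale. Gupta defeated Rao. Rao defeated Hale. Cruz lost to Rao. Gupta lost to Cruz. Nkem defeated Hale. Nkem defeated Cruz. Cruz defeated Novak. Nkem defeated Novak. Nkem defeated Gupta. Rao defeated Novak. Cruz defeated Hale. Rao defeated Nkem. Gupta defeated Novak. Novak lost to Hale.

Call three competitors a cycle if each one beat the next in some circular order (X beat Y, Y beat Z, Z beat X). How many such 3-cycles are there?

Of the C(6,3) = 20 triples, the cyclic ones are: {Cruz, Gupta, Rao}; {Gupta, Rao, Nkem}.
That is 2.

2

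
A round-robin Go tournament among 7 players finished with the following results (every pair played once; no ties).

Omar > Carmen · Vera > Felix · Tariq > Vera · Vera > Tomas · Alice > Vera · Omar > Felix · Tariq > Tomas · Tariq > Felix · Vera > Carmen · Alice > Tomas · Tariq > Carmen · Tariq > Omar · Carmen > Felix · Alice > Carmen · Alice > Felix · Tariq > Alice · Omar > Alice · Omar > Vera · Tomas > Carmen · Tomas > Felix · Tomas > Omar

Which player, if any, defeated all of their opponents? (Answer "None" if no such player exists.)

Tariq

Tariq has 6 wins out of 6 opponents — a perfect record.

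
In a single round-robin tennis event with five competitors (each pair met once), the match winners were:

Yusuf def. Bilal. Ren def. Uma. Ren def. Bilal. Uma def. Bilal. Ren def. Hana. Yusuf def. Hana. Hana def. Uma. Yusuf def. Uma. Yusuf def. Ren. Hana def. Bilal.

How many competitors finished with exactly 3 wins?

1

Win totals: Hana 2, Ren 3, Uma 1, Bilal 0, Yusuf 4.
Exactly 3: Ren — 1 competitor.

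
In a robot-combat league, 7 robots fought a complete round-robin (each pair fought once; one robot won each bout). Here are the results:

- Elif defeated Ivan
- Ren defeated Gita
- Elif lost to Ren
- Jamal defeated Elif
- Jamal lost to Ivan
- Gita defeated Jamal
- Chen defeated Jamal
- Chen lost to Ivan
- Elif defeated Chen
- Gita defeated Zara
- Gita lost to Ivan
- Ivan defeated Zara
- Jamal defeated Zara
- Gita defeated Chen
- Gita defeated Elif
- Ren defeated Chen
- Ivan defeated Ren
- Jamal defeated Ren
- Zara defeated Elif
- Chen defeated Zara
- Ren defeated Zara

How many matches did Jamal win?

3

Jamal's results: beat Zara, Ren, Elif; lost to Ivan, Gita, Chen.
That is 3 wins.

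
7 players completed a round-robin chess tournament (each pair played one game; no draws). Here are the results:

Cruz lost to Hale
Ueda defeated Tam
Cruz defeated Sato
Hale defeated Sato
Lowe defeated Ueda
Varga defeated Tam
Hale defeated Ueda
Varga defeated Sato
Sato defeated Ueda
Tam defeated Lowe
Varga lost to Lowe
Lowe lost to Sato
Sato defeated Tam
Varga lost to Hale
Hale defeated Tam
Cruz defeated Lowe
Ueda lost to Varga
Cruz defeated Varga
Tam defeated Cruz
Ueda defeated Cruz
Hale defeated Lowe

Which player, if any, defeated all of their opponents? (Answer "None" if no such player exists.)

Hale has 6 wins out of 6 opponents — a perfect record.

Hale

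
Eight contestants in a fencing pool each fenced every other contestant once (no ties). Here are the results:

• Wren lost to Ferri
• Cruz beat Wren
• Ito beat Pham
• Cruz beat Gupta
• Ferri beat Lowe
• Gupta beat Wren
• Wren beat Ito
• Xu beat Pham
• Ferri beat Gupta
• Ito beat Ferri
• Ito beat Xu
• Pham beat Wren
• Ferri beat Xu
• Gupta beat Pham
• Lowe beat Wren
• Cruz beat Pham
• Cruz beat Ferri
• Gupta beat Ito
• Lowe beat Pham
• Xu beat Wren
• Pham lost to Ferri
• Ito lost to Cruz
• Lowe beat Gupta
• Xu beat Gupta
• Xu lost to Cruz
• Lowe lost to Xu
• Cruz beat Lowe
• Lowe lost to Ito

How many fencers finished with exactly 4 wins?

Win totals: Wren 1, Cruz 7, Lowe 3, Gupta 3, Ito 4, Ferri 5, Pham 1, Xu 4.
Exactly 4: Ito, Xu — 2 fencers.

2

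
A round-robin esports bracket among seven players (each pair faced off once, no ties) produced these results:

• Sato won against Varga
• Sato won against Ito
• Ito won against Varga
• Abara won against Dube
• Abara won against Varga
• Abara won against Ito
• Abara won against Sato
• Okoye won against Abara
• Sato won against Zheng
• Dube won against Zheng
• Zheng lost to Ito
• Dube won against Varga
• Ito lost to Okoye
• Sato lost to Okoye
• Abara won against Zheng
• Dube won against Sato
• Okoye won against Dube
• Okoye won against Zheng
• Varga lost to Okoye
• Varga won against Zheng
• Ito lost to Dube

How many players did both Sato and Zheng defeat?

Sato beat: Ito, Zheng, Varga.
Zheng beat: no one.
No one was beaten by both.

0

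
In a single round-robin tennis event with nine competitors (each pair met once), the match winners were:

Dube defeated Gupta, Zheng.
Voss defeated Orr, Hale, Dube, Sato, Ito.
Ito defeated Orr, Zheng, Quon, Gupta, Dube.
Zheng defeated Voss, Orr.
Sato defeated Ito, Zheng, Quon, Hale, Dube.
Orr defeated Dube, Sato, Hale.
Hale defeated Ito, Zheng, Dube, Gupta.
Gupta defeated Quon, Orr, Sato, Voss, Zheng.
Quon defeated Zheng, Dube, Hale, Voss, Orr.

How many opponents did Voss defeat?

Voss' results: beat Dube, Ito, Orr, Hale, Sato; lost to Zheng, Gupta, Quon.
That is 5 wins.

5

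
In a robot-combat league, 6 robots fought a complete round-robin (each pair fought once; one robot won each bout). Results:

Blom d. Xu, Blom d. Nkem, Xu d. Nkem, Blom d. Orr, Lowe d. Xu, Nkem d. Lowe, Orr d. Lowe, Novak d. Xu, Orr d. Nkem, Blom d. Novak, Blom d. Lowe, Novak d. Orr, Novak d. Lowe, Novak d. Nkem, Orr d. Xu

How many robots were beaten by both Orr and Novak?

Orr beat: Lowe, Xu, Nkem.
Novak beat: Lowe, Xu, Orr, Nkem.
Both beat: Lowe, Xu, Nkem — 3.

3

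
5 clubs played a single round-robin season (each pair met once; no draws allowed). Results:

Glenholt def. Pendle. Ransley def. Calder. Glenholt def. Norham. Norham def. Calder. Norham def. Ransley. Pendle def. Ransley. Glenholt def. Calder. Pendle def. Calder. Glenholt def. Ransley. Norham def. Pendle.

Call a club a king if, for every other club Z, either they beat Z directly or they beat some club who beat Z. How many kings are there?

1

Pendle cannot reach Glenholt, Norham in two steps.
Glenholt reaches everyone (king).
Calder cannot reach Pendle, Glenholt, Ransley, Norham in two steps.
Ransley cannot reach Pendle, Glenholt, Norham in two steps.
Norham cannot reach Glenholt in two steps.
Kings: Glenholt — 1.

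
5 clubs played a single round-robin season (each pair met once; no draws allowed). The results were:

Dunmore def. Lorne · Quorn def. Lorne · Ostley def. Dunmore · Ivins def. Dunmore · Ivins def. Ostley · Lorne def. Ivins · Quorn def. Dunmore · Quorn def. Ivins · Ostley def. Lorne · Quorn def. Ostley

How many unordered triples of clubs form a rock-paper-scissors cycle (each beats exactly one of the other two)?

Of the C(5,3) = 10 triples, the cyclic ones are: {Lorne, Ostley, Ivins}; {Lorne, Dunmore, Ivins}.
That is 2.

2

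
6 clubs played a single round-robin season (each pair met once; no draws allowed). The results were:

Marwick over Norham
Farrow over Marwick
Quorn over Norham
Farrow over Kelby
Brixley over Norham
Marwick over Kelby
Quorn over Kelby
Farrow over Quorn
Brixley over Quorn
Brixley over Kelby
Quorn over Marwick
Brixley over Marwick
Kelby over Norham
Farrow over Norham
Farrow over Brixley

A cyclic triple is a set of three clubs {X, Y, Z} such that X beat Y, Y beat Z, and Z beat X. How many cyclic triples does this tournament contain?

0

Of the C(6,3) = 20 triples, the cyclic ones are: none.
That is 0.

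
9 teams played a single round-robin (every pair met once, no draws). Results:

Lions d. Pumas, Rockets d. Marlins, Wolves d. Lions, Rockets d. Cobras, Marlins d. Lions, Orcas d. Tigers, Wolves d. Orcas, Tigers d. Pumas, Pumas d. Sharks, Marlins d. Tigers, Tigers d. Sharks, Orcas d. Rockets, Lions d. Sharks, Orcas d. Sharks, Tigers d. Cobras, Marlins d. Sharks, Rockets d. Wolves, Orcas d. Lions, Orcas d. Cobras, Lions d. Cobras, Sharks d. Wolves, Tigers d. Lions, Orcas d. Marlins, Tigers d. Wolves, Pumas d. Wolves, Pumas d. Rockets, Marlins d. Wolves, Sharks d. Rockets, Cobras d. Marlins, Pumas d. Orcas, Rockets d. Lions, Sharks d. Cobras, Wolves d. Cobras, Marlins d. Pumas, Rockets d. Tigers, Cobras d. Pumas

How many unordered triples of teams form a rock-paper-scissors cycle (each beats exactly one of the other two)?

Win totals: Sharks 3, Pumas 4, Cobras 2, Marlins 5, Wolves 3, Tigers 5, Lions 3, Rockets 5, Orcas 6.
A team with w wins dominates both others in C(w,2) triples; summing gives 3 + 6 + 1 + 10 + 3 + 10 + 3 + 10 + 15 = 61 transitive triples.
Total triples C(9,3) = 84, so cyclic triples = 84 − 61 = 23.

23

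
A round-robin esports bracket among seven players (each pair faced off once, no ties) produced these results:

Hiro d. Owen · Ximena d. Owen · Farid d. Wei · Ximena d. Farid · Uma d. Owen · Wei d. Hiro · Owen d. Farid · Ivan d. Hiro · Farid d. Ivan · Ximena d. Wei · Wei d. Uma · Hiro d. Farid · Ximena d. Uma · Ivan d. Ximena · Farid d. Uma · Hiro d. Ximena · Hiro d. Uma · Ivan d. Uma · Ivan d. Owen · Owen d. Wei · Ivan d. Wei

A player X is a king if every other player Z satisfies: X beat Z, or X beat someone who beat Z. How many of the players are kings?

4

Owen cannot reach Ximena in two steps.
Ximena reaches everyone (king).
Uma cannot reach Ximena, Ivan, Hiro in two steps.
Wei cannot reach Ivan in two steps.
Farid reaches everyone (king).
Ivan reaches everyone (king).
Hiro reaches everyone (king).
Kings: Ximena, Farid, Ivan, Hiro — 4.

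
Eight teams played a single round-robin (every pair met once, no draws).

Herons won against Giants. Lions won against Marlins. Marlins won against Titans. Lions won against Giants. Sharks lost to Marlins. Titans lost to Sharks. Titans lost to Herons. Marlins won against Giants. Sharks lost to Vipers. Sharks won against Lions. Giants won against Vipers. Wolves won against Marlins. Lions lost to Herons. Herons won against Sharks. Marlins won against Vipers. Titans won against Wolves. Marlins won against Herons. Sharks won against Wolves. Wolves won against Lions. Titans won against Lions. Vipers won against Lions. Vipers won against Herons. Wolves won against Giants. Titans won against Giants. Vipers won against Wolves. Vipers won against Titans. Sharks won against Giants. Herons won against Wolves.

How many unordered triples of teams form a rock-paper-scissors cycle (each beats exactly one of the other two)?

Win totals: Marlins 5, Vipers 5, Wolves 3, Lions 2, Sharks 4, Titans 3, Herons 5, Giants 1.
A team with w wins dominates both others in C(w,2) triples; summing gives 10 + 10 + 3 + 1 + 6 + 3 + 10 + 0 = 43 transitive triples.
Total triples C(8,3) = 56, so cyclic triples = 56 − 43 = 13.

13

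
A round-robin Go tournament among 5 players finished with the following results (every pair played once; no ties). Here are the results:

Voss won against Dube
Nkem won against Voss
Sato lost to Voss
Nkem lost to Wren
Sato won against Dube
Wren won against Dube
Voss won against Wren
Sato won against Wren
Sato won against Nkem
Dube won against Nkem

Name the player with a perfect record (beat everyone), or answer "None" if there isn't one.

Highest win total is Voss with 3 (out of 4 possible).
Voss lost to Nkem, so no player went undefeated.

None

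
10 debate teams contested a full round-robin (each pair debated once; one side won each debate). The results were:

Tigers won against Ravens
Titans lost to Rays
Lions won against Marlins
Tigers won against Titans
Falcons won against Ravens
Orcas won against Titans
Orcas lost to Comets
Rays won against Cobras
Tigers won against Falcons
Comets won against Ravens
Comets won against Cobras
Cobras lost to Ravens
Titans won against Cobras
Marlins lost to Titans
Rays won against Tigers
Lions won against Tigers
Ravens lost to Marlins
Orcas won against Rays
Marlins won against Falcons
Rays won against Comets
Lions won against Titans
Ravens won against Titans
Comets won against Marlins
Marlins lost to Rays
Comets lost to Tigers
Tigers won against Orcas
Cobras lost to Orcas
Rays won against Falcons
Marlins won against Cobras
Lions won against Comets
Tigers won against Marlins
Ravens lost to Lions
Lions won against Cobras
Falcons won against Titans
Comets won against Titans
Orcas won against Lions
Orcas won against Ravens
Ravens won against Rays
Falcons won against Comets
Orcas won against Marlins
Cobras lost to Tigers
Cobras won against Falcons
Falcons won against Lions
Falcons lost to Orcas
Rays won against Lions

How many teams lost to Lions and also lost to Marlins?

Lions beat: Cobras, Comets, Ravens, Titans, Marlins, Tigers.
Marlins beat: Cobras, Falcons, Ravens.
Both beat: Cobras, Ravens — 2.

2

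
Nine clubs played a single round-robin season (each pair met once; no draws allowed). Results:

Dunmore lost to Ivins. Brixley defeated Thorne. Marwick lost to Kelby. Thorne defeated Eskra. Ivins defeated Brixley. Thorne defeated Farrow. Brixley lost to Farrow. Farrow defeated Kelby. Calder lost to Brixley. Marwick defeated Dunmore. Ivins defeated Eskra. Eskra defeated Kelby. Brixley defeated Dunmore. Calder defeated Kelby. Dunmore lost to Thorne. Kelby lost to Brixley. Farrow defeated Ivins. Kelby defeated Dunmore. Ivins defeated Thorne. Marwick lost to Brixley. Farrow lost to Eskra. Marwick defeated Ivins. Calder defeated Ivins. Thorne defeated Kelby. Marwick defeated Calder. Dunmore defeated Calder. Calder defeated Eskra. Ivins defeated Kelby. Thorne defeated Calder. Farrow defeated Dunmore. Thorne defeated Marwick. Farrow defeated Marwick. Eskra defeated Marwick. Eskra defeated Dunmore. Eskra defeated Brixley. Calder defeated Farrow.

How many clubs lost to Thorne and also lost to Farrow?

3

Thorne beat: Calder, Dunmore, Eskra, Kelby, Farrow, Marwick.
Farrow beat: Ivins, Dunmore, Brixley, Kelby, Marwick.
Both beat: Dunmore, Kelby, Marwick — 3.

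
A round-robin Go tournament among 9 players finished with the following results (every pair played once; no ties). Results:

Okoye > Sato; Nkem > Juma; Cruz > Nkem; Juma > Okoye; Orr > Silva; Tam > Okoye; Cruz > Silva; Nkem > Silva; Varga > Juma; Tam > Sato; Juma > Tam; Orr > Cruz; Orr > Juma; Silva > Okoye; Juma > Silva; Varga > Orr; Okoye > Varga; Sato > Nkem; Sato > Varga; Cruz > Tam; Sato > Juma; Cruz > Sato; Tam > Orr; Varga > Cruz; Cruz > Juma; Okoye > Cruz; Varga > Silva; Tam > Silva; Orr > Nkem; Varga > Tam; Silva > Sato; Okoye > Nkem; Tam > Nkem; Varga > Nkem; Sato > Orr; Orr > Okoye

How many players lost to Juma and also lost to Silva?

1

Juma beat: Okoye, Silva, Tam.
Silva beat: Okoye, Sato.
Both beat: Okoye — 1.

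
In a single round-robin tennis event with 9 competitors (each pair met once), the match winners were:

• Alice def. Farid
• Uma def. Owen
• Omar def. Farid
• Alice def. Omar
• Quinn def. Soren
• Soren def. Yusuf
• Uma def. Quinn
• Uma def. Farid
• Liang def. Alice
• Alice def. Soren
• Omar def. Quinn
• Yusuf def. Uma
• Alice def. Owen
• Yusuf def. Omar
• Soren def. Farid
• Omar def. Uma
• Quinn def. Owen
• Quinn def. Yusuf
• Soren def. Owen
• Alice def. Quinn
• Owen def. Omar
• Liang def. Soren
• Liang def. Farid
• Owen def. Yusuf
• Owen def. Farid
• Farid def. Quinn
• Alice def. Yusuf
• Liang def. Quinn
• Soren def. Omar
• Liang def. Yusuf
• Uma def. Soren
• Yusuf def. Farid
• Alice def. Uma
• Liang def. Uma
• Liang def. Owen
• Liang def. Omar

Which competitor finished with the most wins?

Liang

Win totals: Quinn 3, Uma 4, Liang 8, Yusuf 3, Alice 7, Farid 1, Soren 4, Owen 3, Omar 3.
Liang leads with 8 wins (next highest: 7).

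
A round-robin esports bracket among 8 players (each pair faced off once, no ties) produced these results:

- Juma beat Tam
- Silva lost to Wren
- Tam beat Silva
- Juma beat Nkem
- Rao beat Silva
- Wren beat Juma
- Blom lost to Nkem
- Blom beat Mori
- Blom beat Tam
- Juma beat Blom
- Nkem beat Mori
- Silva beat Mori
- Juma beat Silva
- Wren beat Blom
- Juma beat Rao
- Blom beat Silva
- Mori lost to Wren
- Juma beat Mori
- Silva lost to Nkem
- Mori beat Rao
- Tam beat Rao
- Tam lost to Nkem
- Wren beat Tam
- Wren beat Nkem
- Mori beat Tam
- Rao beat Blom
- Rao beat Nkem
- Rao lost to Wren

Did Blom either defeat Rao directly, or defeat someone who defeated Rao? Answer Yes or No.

Yes

Blom did not beat Rao directly.
Blom beat Silva, Tam, Mori. Of those, Tam beat Rao.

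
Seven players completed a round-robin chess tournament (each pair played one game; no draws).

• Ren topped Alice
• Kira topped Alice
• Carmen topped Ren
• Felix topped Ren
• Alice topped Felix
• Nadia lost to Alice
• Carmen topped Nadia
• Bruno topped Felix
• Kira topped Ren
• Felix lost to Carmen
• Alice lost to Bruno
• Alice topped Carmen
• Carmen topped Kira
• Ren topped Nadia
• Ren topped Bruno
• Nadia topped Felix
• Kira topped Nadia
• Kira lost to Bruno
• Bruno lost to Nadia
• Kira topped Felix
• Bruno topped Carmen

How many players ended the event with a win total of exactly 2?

Win totals: Kira 4, Bruno 4, Ren 3, Carmen 4, Alice 3, Felix 1, Nadia 2.
Exactly 2: Nadia — 1 player.

1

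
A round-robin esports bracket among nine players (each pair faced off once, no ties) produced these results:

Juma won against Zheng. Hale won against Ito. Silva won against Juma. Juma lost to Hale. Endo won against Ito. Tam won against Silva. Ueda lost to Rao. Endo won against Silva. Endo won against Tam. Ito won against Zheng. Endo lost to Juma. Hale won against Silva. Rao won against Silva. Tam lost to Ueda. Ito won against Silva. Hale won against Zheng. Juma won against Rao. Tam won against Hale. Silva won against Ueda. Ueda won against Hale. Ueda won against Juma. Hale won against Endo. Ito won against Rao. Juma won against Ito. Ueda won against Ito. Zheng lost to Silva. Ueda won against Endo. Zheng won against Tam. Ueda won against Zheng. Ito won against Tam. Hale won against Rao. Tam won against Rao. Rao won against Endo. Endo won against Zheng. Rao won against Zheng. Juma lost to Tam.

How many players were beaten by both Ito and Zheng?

Ito beat: Tam, Silva, Zheng, Rao.
Zheng beat: Tam.
Both beat: Tam — 1.

1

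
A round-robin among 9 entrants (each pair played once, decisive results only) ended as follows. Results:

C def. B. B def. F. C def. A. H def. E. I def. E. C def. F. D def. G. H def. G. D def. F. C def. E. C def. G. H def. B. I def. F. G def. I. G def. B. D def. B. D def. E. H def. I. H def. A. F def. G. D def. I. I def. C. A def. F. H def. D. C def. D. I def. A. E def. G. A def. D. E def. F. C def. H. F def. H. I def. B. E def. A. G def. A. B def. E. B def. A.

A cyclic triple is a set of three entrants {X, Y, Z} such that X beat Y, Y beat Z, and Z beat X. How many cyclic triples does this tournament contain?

17

Win totals: A 2, B 3, C 7, D 5, E 3, F 2, G 3, H 6, I 5.
An entrant with w wins dominates both others in C(w,2) triples; summing gives 1 + 3 + 21 + 10 + 3 + 1 + 3 + 15 + 10 = 67 transitive triples.
Total triples C(9,3) = 84, so cyclic triples = 84 − 67 = 17.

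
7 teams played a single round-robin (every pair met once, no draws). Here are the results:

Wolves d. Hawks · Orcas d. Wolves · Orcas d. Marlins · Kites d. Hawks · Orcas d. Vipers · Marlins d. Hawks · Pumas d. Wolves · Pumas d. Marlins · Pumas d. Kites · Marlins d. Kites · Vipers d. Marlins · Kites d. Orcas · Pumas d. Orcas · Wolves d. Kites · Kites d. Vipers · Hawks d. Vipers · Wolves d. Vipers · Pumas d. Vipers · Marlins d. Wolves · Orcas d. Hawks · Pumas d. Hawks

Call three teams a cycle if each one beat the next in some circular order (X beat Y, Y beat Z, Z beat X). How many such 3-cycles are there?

Win totals: Vipers 1, Pumas 6, Wolves 3, Kites 3, Marlins 3, Orcas 4, Hawks 1.
A team with w wins dominates both others in C(w,2) triples; summing gives 0 + 15 + 3 + 3 + 3 + 6 + 0 = 30 transitive triples.
Total triples C(7,3) = 35, so cyclic triples = 35 − 30 = 5.

5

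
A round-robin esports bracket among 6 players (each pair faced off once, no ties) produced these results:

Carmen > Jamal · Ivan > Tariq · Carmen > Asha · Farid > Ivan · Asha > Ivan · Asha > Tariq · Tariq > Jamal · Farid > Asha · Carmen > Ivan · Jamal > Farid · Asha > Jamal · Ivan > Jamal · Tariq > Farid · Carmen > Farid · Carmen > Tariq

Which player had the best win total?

Carmen

Win totals: Farid 2, Jamal 1, Ivan 2, Carmen 5, Tariq 2, Asha 3.
Carmen leads with 5 wins (next highest: 3).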